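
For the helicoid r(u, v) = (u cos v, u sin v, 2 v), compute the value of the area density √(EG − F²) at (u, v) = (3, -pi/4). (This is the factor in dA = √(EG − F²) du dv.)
√(EG − F²)|_{(3, -pi/4)} = sqrt(13)

E = 1, F = 0, G = u^2 + 4, so EG − F² = u^2 + 4. Taking the positive square root: √(EG − F²) = sqrt(u^2 + 4). At (u, v) = (3, -pi/4): sqrt(13).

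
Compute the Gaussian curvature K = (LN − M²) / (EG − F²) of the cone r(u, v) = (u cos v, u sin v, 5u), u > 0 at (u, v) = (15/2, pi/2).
K = 0

Coefficients of the first fundamental form: E = 26, F = 0, G = u^2.
Coefficients of the second fundamental form: L = 0, M = 0, N = 5*sqrt(26)*u^2/(26*Abs(u)).
Assemble K = (LN − M²)/(EG − F²) = 0. At (u, v) = (15/2, pi/2): K = 0.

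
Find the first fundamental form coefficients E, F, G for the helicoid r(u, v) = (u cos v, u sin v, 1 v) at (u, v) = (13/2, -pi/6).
E = 1;  F = 0;  G = 173/4

Partials: r_u = (cos(v), sin(v), 0), r_v = (-u*sin(v), u*cos(v), 1). As functions of (u, v):
  E = r_u · r_u = 1,
  F = r_u · r_v = 0,
  G = r_v · r_v = u^2 + 1.
Evaluating at (u, v) = (13/2, -pi/6): E = 1, F = 0, G = 173/4.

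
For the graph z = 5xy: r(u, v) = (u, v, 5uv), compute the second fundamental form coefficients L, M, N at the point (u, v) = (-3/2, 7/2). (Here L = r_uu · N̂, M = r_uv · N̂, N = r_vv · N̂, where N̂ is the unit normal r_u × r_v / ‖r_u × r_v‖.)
L = 0;  M = 5*sqrt(1454)/727;  N = 0

Compute the unit normal N̂(u, v) = (-5*v/sqrt(25*u^2 + 25*v^2 + 1), -5*u/sqrt(25*u^2 + 25*v^2 + 1), 1/sqrt(25*u^2 + 25*v^2 + 1)), and the second partials r_uu, r_uv, r_vv. Take dot products:
  L(u, v) = r_uu · N̂ = 0,
  M(u, v) = r_uv · N̂ = 5/sqrt(25*u^2 + 25*v^2 + 1),
  N(u, v) = r_vv · N̂ = 0.
Evaluating at (u, v) = (-3/2, 7/2):
  L = 0, M = 5*sqrt(1454)/727, N = 0.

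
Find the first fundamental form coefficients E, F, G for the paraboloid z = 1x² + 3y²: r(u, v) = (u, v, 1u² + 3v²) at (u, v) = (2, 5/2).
E = 17;  F = 60;  G = 226

Partials: r_u = (1, 0, 2*u), r_v = (0, 1, 6*v). As functions of (u, v):
  E = r_u · r_u = 4*u^2 + 1,
  F = r_u · r_v = 12*u*v,
  G = r_v · r_v = 36*v^2 + 1.
Evaluating at (u, v) = (2, 5/2): E = 17, F = 60, G = 226.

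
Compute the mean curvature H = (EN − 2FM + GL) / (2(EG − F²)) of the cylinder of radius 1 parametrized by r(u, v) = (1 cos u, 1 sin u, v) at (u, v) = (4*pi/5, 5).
H = -1/2

With E = 1, F = 0, G = 1, L = -1, M = 0, N = 0, assemble
  H = (EN − 2FM + GL) / (2(EG − F²)) = -1/2.
At (u, v) = (4*pi/5, 5): H = -1/2.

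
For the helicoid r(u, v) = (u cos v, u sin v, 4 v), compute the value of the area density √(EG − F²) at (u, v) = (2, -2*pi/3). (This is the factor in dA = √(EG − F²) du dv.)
√(EG − F²)|_{(2, -2*pi/3)} = 2*sqrt(5)

E = 1, F = 0, G = u^2 + 16, so EG − F² = u^2 + 16. Taking the positive square root: √(EG − F²) = sqrt(u^2 + 16). At (u, v) = (2, -2*pi/3): 2*sqrt(5).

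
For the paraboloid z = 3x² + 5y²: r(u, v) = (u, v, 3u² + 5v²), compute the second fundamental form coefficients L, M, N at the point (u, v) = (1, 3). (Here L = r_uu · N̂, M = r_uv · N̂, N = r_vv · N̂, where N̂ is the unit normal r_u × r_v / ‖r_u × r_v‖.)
L = 6*sqrt(937)/937;  M = 0;  N = 10*sqrt(937)/937

Compute the unit normal N̂(u, v) = (-6*u/sqrt(36*u^2 + 100*v^2 + 1), -10*v/sqrt(36*u^2 + 100*v^2 + 1), 1/sqrt(36*u^2 + 100*v^2 + 1)), and the second partials r_uu, r_uv, r_vv. Take dot products:
  L(u, v) = r_uu · N̂ = 6/sqrt(36*u^2 + 100*v^2 + 1),
  M(u, v) = r_uv · N̂ = 0,
  N(u, v) = r_vv · N̂ = 10/sqrt(36*u^2 + 100*v^2 + 1).
Evaluating at (u, v) = (1, 3):
  L = 6*sqrt(937)/937, M = 0, N = 10*sqrt(937)/937.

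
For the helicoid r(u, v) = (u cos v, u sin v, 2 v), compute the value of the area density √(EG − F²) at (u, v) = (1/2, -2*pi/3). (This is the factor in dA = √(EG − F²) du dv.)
√(EG − F²)|_{(1/2, -2*pi/3)} = sqrt(17)/2

E = 1, F = 0, G = u^2 + 4, so EG − F² = u^2 + 4. Taking the positive square root: √(EG − F²) = sqrt(u^2 + 4). At (u, v) = (1/2, -2*pi/3): sqrt(17)/2.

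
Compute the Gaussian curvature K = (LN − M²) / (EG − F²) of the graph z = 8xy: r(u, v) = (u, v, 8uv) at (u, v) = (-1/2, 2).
K = -64/74529

Coefficients of the first fundamental form: E = 64*v^2 + 1, F = 64*u*v, G = 64*u^2 + 1.
Coefficients of the second fundamental form: L = 0, M = 8/sqrt(64*u^2 + 64*v^2 + 1), N = 0.
Assemble K = (LN − M²)/(EG − F²) = -64/(4096*u^4 + 8192*u^2*v^2 + 128*u^2 + 4096*v^4 + 128*v^2 + 1). At (u, v) = (-1/2, 2): K = -64/74529.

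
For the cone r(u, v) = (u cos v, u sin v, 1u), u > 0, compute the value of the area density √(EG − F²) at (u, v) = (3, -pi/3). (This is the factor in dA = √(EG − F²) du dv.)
√(EG − F²)|_{(3, -pi/3)} = 3*sqrt(2)

E = 2, F = 0, G = u^2, so EG − F² = 2*u^2. Taking the positive square root: √(EG − F²) = sqrt(2)*Abs(u). At (u, v) = (3, -pi/3): 3*sqrt(2).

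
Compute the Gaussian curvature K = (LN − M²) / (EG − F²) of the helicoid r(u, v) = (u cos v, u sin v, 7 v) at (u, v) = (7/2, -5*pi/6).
K = -16/1225

Coefficients of the first fundamental form: E = 1, F = 0, G = u^2 + 49.
Coefficients of the second fundamental form: L = 0, M = -7/sqrt(u^2 + 49), N = 0.
Assemble K = (LN − M²)/(EG − F²) = -49/(u^2 + 49)^2. At (u, v) = (7/2, -5*pi/6): K = -16/1225.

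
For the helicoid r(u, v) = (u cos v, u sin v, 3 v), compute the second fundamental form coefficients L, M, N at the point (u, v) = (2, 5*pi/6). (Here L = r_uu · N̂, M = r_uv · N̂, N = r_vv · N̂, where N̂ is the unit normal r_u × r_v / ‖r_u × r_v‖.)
L = 0;  M = -3*sqrt(13)/13;  N = 0

Compute the unit normal N̂(u, v) = (3*sin(v)/sqrt(u^2 + 9), -3*cos(v)/sqrt(u^2 + 9), u/sqrt(u^2 + 9)), and the second partials r_uu, r_uv, r_vv. Take dot products:
  L(u, v) = r_uu · N̂ = 0,
  M(u, v) = r_uv · N̂ = -3/sqrt(u^2 + 9),
  N(u, v) = r_vv · N̂ = 0.
Evaluating at (u, v) = (2, 5*pi/6):
  L = 0, M = -3*sqrt(13)/13, N = 0.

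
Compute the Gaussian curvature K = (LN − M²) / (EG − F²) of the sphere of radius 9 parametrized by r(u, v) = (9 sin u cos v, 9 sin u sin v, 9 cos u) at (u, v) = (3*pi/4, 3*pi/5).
K = 1/81

Coefficients of the first fundamental form: E = 81, F = 0, G = 81*sin(u)^2.
Coefficients of the second fundamental form: L = -9*sin(u)/Abs(sin(u)), M = 0, N = -9*sin(u)^3/Abs(sin(u)).
Assemble K = (LN − M²)/(EG − F²) = 1/81. At (u, v) = (3*pi/4, 3*pi/5): K = 1/81.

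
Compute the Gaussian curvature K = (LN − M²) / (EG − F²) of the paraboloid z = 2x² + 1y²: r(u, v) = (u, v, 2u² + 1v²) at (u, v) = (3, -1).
K = 8/22201

Coefficients of the first fundamental form: E = 16*u^2 + 1, F = 8*u*v, G = 4*v^2 + 1.
Coefficients of the second fundamental form: L = 4/sqrt(16*u^2 + 4*v^2 + 1), M = 0, N = 2/sqrt(16*u^2 + 4*v^2 + 1).
Assemble K = (LN − M²)/(EG − F²) = 8/(256*u^4 + 128*u^2*v^2 + 32*u^2 + 16*v^4 + 8*v^2 + 1). At (u, v) = (3, -1): K = 8/22201.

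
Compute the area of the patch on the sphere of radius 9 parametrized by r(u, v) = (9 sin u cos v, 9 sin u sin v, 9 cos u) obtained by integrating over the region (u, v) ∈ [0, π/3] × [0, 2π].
Area = 81*pi

Area = ∫∫ √(EG − F²) du dv with √(EG − F²) = 81*Abs(sin(u)). Integrating over [0, π/3] × [0, 2π] gives 81*pi.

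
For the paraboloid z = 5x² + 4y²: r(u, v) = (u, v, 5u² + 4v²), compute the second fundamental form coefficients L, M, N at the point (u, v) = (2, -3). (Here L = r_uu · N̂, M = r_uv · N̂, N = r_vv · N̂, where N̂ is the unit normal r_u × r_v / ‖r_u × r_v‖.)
L = 10*sqrt(977)/977;  M = 0;  N = 8*sqrt(977)/977

Compute the unit normal N̂(u, v) = (-10*u/sqrt(100*u^2 + 64*v^2 + 1), -8*v/sqrt(100*u^2 + 64*v^2 + 1), 1/sqrt(100*u^2 + 64*v^2 + 1)), and the second partials r_uu, r_uv, r_vv. Take dot products:
  L(u, v) = r_uu · N̂ = 10/sqrt(100*u^2 + 64*v^2 + 1),
  M(u, v) = r_uv · N̂ = 0,
  N(u, v) = r_vv · N̂ = 8/sqrt(100*u^2 + 64*v^2 + 1).
Evaluating at (u, v) = (2, -3):
  L = 10*sqrt(977)/977, M = 0, N = 8*sqrt(977)/977.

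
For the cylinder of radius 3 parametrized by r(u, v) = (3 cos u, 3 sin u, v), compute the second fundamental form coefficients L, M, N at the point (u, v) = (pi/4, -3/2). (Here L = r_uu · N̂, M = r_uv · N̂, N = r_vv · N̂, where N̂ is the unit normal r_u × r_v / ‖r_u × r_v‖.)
L = -3;  M = 0;  N = 0

Compute the unit normal N̂(u, v) = (cos(u), sin(u), 0), and the second partials r_uu, r_uv, r_vv. Take dot products:
  L(u, v) = r_uu · N̂ = -3,
  M(u, v) = r_uv · N̂ = 0,
  N(u, v) = r_vv · N̂ = 0.
Evaluating at (u, v) = (pi/4, -3/2):
  L = -3, M = 0, N = 0.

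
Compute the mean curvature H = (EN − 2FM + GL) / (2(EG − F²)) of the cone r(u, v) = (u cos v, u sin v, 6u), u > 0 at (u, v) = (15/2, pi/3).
H = 2*sqrt(37)/185

With E = 37, F = 0, G = u^2, L = 0, M = 0, N = 6*sqrt(37)*u^2/(37*Abs(u)), assemble
  H = (EN − 2FM + GL) / (2(EG − F²)) = 3*sqrt(37)/(37*Abs(u)).
At (u, v) = (15/2, pi/3): H = 2*sqrt(37)/185.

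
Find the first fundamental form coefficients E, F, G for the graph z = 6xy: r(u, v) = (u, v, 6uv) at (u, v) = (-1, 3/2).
E = 82;  F = -54;  G = 37

Partials: r_u = (1, 0, 6*v), r_v = (0, 1, 6*u). As functions of (u, v):
  E = r_u · r_u = 36*v^2 + 1,
  F = r_u · r_v = 36*u*v,
  G = r_v · r_v = 36*u^2 + 1.
Evaluating at (u, v) = (-1, 3/2): E = 82, F = -54, G = 37.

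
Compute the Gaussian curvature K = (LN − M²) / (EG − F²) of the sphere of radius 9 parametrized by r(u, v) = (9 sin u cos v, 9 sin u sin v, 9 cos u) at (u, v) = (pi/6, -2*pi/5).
K = 1/81

Coefficients of the first fundamental form: E = 81, F = 0, G = 81*sin(u)^2.
Coefficients of the second fundamental form: L = -9*sin(u)/Abs(sin(u)), M = 0, N = -9*sin(u)^3/Abs(sin(u)).
Assemble K = (LN − M²)/(EG − F²) = 1/81. At (u, v) = (pi/6, -2*pi/5): K = 1/81.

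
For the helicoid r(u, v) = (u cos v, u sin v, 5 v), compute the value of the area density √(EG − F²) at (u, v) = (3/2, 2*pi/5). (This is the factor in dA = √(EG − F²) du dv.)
√(EG − F²)|_{(3/2, 2*pi/5)} = sqrt(109)/2

E = 1, F = 0, G = u^2 + 25, so EG − F² = u^2 + 25. Taking the positive square root: √(EG − F²) = sqrt(u^2 + 25). At (u, v) = (3/2, 2*pi/5): sqrt(109)/2.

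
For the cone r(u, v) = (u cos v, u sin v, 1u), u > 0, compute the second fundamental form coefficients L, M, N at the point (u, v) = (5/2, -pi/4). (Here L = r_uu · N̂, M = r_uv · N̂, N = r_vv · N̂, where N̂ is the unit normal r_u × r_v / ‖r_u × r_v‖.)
L = 0;  M = 0;  N = 5*sqrt(2)/4

Compute the unit normal N̂(u, v) = (-sqrt(2)*u*cos(v)/(2*Abs(u)), -sqrt(2)*u*sin(v)/(2*Abs(u)), sqrt(2)*u/(2*Abs(u))), and the second partials r_uu, r_uv, r_vv. Take dot products:
  L(u, v) = r_uu · N̂ = 0,
  M(u, v) = r_uv · N̂ = 0,
  N(u, v) = r_vv · N̂ = sqrt(2)*u^2/(2*Abs(u)).
Evaluating at (u, v) = (5/2, -pi/4):
  L = 0, M = 0, N = 5*sqrt(2)/4.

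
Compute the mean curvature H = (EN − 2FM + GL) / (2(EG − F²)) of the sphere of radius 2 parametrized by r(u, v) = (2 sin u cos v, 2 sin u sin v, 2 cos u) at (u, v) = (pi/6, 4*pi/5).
H = -1/2

With E = 4, F = 0, G = 4*sin(u)^2, L = -2*sin(u)/Abs(sin(u)), M = 0, N = -2*sin(u)^3/Abs(sin(u)), assemble
  H = (EN − 2FM + GL) / (2(EG − F²)) = -sin(u)/(2*Abs(sin(u))).
At (u, v) = (pi/6, 4*pi/5): H = -1/2.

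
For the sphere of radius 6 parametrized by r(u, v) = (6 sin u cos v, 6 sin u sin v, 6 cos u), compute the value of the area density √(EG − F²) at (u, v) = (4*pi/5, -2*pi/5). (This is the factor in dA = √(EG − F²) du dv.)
√(EG − F²)|_{(4*pi/5, -2*pi/5)} = 9*sqrt(10 - 2*sqrt(5))

E = 36, F = 0, G = 36*sin(u)^2, so EG − F² = 1296*sin(u)^2. Taking the positive square root: √(EG − F²) = 36*Abs(sin(u)). At (u, v) = (4*pi/5, -2*pi/5): 9*sqrt(10 - 2*sqrt(5)).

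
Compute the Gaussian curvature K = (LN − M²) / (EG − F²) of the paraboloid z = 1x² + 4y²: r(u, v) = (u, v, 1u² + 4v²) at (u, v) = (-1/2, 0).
K = 4

Coefficients of the first fundamental form: E = 4*u^2 + 1, F = 16*u*v, G = 64*v^2 + 1.
Coefficients of the second fundamental form: L = 2/sqrt(4*u^2 + 64*v^2 + 1), M = 0, N = 8/sqrt(4*u^2 + 64*v^2 + 1).
Assemble K = (LN − M²)/(EG − F²) = 16/(16*u^4 + 512*u^2*v^2 + 8*u^2 + 4096*v^4 + 128*v^2 + 1). At (u, v) = (-1/2, 0): K = 4.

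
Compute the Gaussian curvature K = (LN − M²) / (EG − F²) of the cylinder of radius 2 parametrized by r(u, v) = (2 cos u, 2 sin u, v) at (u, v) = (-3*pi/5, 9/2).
K = 0

Coefficients of the first fundamental form: E = 4, F = 0, G = 1.
Coefficients of the second fundamental form: L = -2, M = 0, N = 0.
Assemble K = (LN − M²)/(EG − F²) = 0. At (u, v) = (-3*pi/5, 9/2): K = 0.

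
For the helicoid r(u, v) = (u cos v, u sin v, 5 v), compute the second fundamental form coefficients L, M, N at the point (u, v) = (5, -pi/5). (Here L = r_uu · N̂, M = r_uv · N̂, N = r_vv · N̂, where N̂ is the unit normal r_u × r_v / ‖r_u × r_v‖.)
L = 0;  M = -sqrt(2)/2;  N = 0

Compute the unit normal N̂(u, v) = (5*sin(v)/sqrt(u^2 + 25), -5*cos(v)/sqrt(u^2 + 25), u/sqrt(u^2 + 25)), and the second partials r_uu, r_uv, r_vv. Take dot products:
  L(u, v) = r_uu · N̂ = 0,
  M(u, v) = r_uv · N̂ = -5/sqrt(u^2 + 25),
  N(u, v) = r_vv · N̂ = 0.
Evaluating at (u, v) = (5, -pi/5):
  L = 0, M = -sqrt(2)/2, N = 0.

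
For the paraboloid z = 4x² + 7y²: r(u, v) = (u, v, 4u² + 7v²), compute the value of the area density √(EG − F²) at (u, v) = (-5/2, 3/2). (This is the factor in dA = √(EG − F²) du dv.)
√(EG − F²)|_{(-5/2, 3/2)} = sqrt(842)

E = 64*u^2 + 1, F = 112*u*v, G = 196*v^2 + 1, so EG − F² = 64*u^2 + 196*v^2 + 1. Taking the positive square root: √(EG − F²) = sqrt(64*u^2 + 196*v^2 + 1). At (u, v) = (-5/2, 3/2): sqrt(842).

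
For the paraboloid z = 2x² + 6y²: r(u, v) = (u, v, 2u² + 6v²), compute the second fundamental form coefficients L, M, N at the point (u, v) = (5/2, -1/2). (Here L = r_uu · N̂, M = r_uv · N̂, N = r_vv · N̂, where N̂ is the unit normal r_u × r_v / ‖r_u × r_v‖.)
L = 4*sqrt(137)/137;  M = 0;  N = 12*sqrt(137)/137

Compute the unit normal N̂(u, v) = (-4*u/sqrt(16*u^2 + 144*v^2 + 1), -12*v/sqrt(16*u^2 + 144*v^2 + 1), 1/sqrt(16*u^2 + 144*v^2 + 1)), and the second partials r_uu, r_uv, r_vv. Take dot products:
  L(u, v) = r_uu · N̂ = 4/sqrt(16*u^2 + 144*v^2 + 1),
  M(u, v) = r_uv · N̂ = 0,
  N(u, v) = r_vv · N̂ = 12/sqrt(16*u^2 + 144*v^2 + 1).
Evaluating at (u, v) = (5/2, -1/2):
  L = 4*sqrt(137)/137, M = 0, N = 12*sqrt(137)/137.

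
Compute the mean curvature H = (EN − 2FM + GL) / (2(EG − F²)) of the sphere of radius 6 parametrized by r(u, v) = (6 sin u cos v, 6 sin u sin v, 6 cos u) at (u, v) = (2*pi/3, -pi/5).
H = -1/6

With E = 36, F = 0, G = 36*sin(u)^2, L = -6*sin(u)/Abs(sin(u)), M = 0, N = -6*sin(u)^3/Abs(sin(u)), assemble
  H = (EN − 2FM + GL) / (2(EG − F²)) = -sin(u)/(6*Abs(sin(u))).
At (u, v) = (2*pi/3, -pi/5): H = -1/6.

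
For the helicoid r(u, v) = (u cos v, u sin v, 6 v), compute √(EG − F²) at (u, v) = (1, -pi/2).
√(EG − F²)|_{(1, -pi/2)} = sqrt(37)

E = 1, F = 0, G = u^2 + 36; EG − F² = u^2 + 36; √(EG − F²) = sqrt(u^2 + 36). At the given point: sqrt(37).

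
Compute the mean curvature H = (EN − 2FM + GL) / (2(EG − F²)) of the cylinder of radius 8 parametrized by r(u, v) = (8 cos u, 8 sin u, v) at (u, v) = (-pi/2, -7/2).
H = -1/16

With E = 64, F = 0, G = 1, L = -8, M = 0, N = 0, assemble
  H = (EN − 2FM + GL) / (2(EG − F²)) = -1/16.
At (u, v) = (-pi/2, -7/2): H = -1/16.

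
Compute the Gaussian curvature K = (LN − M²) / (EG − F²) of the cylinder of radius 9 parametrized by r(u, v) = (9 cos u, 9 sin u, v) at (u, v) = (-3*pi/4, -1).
K = 0

Coefficients of the first fundamental form: E = 81, F = 0, G = 1.
Coefficients of the second fundamental form: L = -9, M = 0, N = 0.
Assemble K = (LN − M²)/(EG − F²) = 0. At (u, v) = (-3*pi/4, -1): K = 0.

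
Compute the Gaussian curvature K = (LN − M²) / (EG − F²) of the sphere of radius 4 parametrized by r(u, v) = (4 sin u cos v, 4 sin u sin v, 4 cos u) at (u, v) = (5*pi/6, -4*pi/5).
K = 1/16

Coefficients of the first fundamental form: E = 16, F = 0, G = 16*sin(u)^2.
Coefficients of the second fundamental form: L = -4*sin(u)/Abs(sin(u)), M = 0, N = -4*sin(u)^3/Abs(sin(u)).
Assemble K = (LN − M²)/(EG − F²) = 1/16. At (u, v) = (5*pi/6, -4*pi/5): K = 1/16.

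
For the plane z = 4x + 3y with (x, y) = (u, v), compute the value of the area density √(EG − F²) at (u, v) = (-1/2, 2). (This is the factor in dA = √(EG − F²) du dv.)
√(EG − F²)|_{(-1/2, 2)} = sqrt(26)

E = 17, F = 12, G = 10, so EG − F² = 26. Taking the positive square root: √(EG − F²) = sqrt(26). At (u, v) = (-1/2, 2): sqrt(26).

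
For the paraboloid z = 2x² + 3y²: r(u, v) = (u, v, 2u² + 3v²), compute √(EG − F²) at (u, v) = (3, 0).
√(EG − F²)|_{(3, 0)} = sqrt(145)

E = 16*u^2 + 1, F = 24*u*v, G = 36*v^2 + 1; EG − F² = 16*u^2 + 36*v^2 + 1; √(EG − F²) = sqrt(16*u^2 + 36*v^2 + 1). At the given point: sqrt(145).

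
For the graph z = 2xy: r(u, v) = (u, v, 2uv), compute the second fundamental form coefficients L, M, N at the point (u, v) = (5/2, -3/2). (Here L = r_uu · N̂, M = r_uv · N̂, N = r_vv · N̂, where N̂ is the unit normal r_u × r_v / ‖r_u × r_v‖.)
L = 0;  M = 2*sqrt(35)/35;  N = 0

Compute the unit normal N̂(u, v) = (-2*v/sqrt(4*u^2 + 4*v^2 + 1), -2*u/sqrt(4*u^2 + 4*v^2 + 1), 1/sqrt(4*u^2 + 4*v^2 + 1)), and the second partials r_uu, r_uv, r_vv. Take dot products:
  L(u, v) = r_uu · N̂ = 0,
  M(u, v) = r_uv · N̂ = 2/sqrt(4*u^2 + 4*v^2 + 1),
  N(u, v) = r_vv · N̂ = 0.
Evaluating at (u, v) = (5/2, -3/2):
  L = 0, M = 2*sqrt(35)/35, N = 0.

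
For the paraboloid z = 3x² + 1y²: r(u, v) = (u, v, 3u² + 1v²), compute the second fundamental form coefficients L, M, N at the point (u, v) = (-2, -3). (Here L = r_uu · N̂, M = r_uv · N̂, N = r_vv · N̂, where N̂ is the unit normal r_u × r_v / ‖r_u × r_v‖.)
L = 6*sqrt(181)/181;  M = 0;  N = 2*sqrt(181)/181

Compute the unit normal N̂(u, v) = (-6*u/sqrt(36*u^2 + 4*v^2 + 1), -2*v/sqrt(36*u^2 + 4*v^2 + 1), 1/sqrt(36*u^2 + 4*v^2 + 1)), and the second partials r_uu, r_uv, r_vv. Take dot products:
  L(u, v) = r_uu · N̂ = 6/sqrt(36*u^2 + 4*v^2 + 1),
  M(u, v) = r_uv · N̂ = 0,
  N(u, v) = r_vv · N̂ = 2/sqrt(36*u^2 + 4*v^2 + 1).
Evaluating at (u, v) = (-2, -3):
  L = 6*sqrt(181)/181, M = 0, N = 2*sqrt(181)/181.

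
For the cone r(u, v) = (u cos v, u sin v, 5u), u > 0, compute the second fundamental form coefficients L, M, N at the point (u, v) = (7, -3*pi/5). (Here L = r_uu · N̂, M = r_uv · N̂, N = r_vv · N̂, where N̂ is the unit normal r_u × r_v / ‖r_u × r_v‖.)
L = 0;  M = 0;  N = 35*sqrt(26)/26

Compute the unit normal N̂(u, v) = (-5*sqrt(26)*u*cos(v)/(26*Abs(u)), -5*sqrt(26)*u*sin(v)/(26*Abs(u)), sqrt(26)*u/(26*Abs(u))), and the second partials r_uu, r_uv, r_vv. Take dot products:
  L(u, v) = r_uu · N̂ = 0,
  M(u, v) = r_uv · N̂ = 0,
  N(u, v) = r_vv · N̂ = 5*sqrt(26)*u^2/(26*Abs(u)).
Evaluating at (u, v) = (7, -3*pi/5):
  L = 0, M = 0, N = 35*sqrt(26)/26.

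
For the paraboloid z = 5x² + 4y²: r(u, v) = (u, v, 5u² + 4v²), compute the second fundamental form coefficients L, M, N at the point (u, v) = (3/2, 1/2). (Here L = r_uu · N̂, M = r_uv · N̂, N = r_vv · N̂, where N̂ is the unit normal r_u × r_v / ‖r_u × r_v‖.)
L = 5*sqrt(2)/11;  M = 0;  N = 4*sqrt(2)/11

Compute the unit normal N̂(u, v) = (-10*u/sqrt(100*u^2 + 64*v^2 + 1), -8*v/sqrt(100*u^2 + 64*v^2 + 1), 1/sqrt(100*u^2 + 64*v^2 + 1)), and the second partials r_uu, r_uv, r_vv. Take dot products:
  L(u, v) = r_uu · N̂ = 10/sqrt(100*u^2 + 64*v^2 + 1),
  M(u, v) = r_uv · N̂ = 0,
  N(u, v) = r_vv · N̂ = 8/sqrt(100*u^2 + 64*v^2 + 1).
Evaluating at (u, v) = (3/2, 1/2):
  L = 5*sqrt(2)/11, M = 0, N = 4*sqrt(2)/11.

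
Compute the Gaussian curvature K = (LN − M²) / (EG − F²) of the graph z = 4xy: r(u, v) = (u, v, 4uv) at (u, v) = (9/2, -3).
K = -16/219961

Coefficients of the first fundamental form: E = 16*v^2 + 1, F = 16*u*v, G = 16*u^2 + 1.
Coefficients of the second fundamental form: L = 0, M = 4/sqrt(16*u^2 + 16*v^2 + 1), N = 0.
Assemble K = (LN − M²)/(EG − F²) = -16/(256*u^4 + 512*u^2*v^2 + 32*u^2 + 256*v^4 + 32*v^2 + 1). At (u, v) = (9/2, -3): K = -16/219961.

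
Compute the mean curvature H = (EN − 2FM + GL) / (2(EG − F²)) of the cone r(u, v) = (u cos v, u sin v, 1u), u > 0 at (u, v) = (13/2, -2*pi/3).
H = sqrt(2)/26

With E = 2, F = 0, G = u^2, L = 0, M = 0, N = sqrt(2)*u^2/(2*Abs(u)), assemble
  H = (EN − 2FM + GL) / (2(EG − F²)) = sqrt(2)/(4*Abs(u)).
At (u, v) = (13/2, -2*pi/3): H = sqrt(2)/26.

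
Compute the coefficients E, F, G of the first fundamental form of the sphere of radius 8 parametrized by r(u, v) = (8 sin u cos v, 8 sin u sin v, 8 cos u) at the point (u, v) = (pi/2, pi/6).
E = 64;  F = 0;  G = 64

Partials: r_u = (8*cos(u)*cos(v), 8*sin(v)*cos(u), -8*sin(u)), r_v = (-8*sin(u)*sin(v), 8*sin(u)*cos(v), 0). As functions of (u, v):
  E = r_u · r_u = 64,
  F = r_u · r_v = 0,
  G = r_v · r_v = 64*sin(u)^2.
Evaluating at (u, v) = (pi/2, pi/6): E = 64, F = 0, G = 64.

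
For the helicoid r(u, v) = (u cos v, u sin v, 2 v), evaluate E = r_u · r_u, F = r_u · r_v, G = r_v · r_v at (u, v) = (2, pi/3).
E = 1;  F = 0;  G = 8

Partials: r_u = (cos(v), sin(v), 0), r_v = (-u*sin(v), u*cos(v), 2). As functions of (u, v):
  E = r_u · r_u = 1,
  F = r_u · r_v = 0,
  G = r_v · r_v = u^2 + 4.
Evaluating at (u, v) = (2, pi/3): E = 1, F = 0, G = 8.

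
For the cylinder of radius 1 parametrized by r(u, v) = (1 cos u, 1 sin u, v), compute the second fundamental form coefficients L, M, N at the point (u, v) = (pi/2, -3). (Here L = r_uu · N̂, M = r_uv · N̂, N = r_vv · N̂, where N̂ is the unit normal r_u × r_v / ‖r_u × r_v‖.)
L = -1;  M = 0;  N = 0

Compute the unit normal N̂(u, v) = (cos(u), sin(u), 0), and the second partials r_uu, r_uv, r_vv. Take dot products:
  L(u, v) = r_uu · N̂ = -1,
  M(u, v) = r_uv · N̂ = 0,
  N(u, v) = r_vv · N̂ = 0.
Evaluating at (u, v) = (pi/2, -3):
  L = -1, M = 0, N = 0.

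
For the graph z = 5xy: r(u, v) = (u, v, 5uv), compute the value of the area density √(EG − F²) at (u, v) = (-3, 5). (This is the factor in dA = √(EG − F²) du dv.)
√(EG − F²)|_{(-3, 5)} = sqrt(851)

E = 25*v^2 + 1, F = 25*u*v, G = 25*u^2 + 1, so EG − F² = 25*u^2 + 25*v^2 + 1. Taking the positive square root: √(EG − F²) = sqrt(25*u^2 + 25*v^2 + 1). At (u, v) = (-3, 5): sqrt(851).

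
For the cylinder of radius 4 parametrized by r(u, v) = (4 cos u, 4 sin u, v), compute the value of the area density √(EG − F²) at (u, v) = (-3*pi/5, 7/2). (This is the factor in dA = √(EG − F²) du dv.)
√(EG − F²)|_{(-3*pi/5, 7/2)} = 4

E = 16, F = 0, G = 1, so EG − F² = 16. Taking the positive square root: √(EG − F²) = 4. At (u, v) = (-3*pi/5, 7/2): 4.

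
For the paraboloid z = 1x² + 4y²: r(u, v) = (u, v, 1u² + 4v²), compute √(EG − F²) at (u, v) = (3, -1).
√(EG − F²)|_{(3, -1)} = sqrt(101)

E = 4*u^2 + 1, F = 16*u*v, G = 64*v^2 + 1; EG − F² = 4*u^2 + 64*v^2 + 1; √(EG − F²) = sqrt(4*u^2 + 64*v^2 + 1). At the given point: sqrt(101).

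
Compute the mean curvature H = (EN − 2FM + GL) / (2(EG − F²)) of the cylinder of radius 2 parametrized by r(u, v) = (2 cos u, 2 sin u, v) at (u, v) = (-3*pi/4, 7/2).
H = -1/4

With E = 4, F = 0, G = 1, L = -2, M = 0, N = 0, assemble
  H = (EN − 2FM + GL) / (2(EG − F²)) = -1/4.
At (u, v) = (-3*pi/4, 7/2): H = -1/4.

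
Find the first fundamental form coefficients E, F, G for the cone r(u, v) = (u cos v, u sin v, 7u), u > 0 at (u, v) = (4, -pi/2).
E = 50;  F = 0;  G = 16

Partials: r_u = (cos(v), sin(v), 7), r_v = (-u*sin(v), u*cos(v), 0). As functions of (u, v):
  E = r_u · r_u = 50,
  F = r_u · r_v = 0,
  G = r_v · r_v = u^2.
Evaluating at (u, v) = (4, -pi/2): E = 50, F = 0, G = 16.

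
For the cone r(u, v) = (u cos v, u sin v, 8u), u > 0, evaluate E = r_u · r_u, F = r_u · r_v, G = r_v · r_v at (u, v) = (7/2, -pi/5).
E = 65;  F = 0;  G = 49/4

Partials: r_u = (cos(v), sin(v), 8), r_v = (-u*sin(v), u*cos(v), 0). As functions of (u, v):
  E = r_u · r_u = 65,
  F = r_u · r_v = 0,
  G = r_v · r_v = u^2.
Evaluating at (u, v) = (7/2, -pi/5): E = 65, F = 0, G = 49/4.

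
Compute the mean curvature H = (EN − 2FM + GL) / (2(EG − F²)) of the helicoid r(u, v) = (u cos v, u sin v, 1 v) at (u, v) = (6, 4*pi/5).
H = 0

With E = 1, F = 0, G = u^2 + 1, L = 0, M = -1/sqrt(u^2 + 1), N = 0, assemble
  H = (EN − 2FM + GL) / (2(EG − F²)) = 0.
At (u, v) = (6, 4*pi/5): H = 0.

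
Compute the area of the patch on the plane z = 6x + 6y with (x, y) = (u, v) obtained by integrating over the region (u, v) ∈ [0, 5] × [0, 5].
Area = 25*sqrt(73)

Area = ∫∫ √(EG − F²) du dv with √(EG − F²) = sqrt(73). Integrating over [0, 5] × [0, 5] gives 25*sqrt(73).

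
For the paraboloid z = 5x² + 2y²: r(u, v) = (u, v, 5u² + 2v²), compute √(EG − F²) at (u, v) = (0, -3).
√(EG − F²)|_{(0, -3)} = sqrt(145)

E = 100*u^2 + 1, F = 40*u*v, G = 16*v^2 + 1; EG − F² = 100*u^2 + 16*v^2 + 1; √(EG − F²) = sqrt(100*u^2 + 16*v^2 + 1). At the given point: sqrt(145).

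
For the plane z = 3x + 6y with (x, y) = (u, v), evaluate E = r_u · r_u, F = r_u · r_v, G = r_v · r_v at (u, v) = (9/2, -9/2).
E = 10;  F = 18;  G = 37

Partials: r_u = (1, 0, 3), r_v = (0, 1, 6). As functions of (u, v):
  E = r_u · r_u = 10,
  F = r_u · r_v = 18,
  G = r_v · r_v = 37.
Evaluating at (u, v) = (9/2, -9/2): E = 10, F = 18, G = 37.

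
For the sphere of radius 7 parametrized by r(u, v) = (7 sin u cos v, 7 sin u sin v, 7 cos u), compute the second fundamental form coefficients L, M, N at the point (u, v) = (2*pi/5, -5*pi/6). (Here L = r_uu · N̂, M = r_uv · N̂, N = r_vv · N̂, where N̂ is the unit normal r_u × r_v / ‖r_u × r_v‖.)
L = -7;  M = 0;  N = -35/8 - 7*sqrt(5)/8

Compute the unit normal N̂(u, v) = (sin(u)^2*cos(v)/Abs(sin(u)), sin(u)^2*sin(v)/Abs(sin(u)), sin(2*u)/(2*Abs(sin(u)))), and the second partials r_uu, r_uv, r_vv. Take dot products:
  L(u, v) = r_uu · N̂ = -7*sin(u)/Abs(sin(u)),
  M(u, v) = r_uv · N̂ = 0,
  N(u, v) = r_vv · N̂ = -7*sin(u)^3/Abs(sin(u)).
Evaluating at (u, v) = (2*pi/5, -5*pi/6):
  L = -7, M = 0, N = -35/8 - 7*sqrt(5)/8.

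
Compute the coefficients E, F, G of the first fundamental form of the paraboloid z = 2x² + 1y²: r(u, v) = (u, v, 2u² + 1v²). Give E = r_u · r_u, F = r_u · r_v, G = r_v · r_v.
E = 16*u^2 + 1;  F = 8*u*v;  G = 4*v^2 + 1

Compute partials: r_u = (1, 0, 4*u), r_v = (0, 1, 2*v). Then
  E = r_u · r_u = 16*u^2 + 1,
  F = r_u · r_v = 8*u*v,
  G = r_v · r_v = 4*v^2 + 1.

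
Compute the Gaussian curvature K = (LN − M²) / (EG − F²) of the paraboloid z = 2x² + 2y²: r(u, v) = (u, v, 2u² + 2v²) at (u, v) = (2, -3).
K = 16/43681

Coefficients of the first fundamental form: E = 16*u^2 + 1, F = 16*u*v, G = 16*v^2 + 1.
Coefficients of the second fundamental form: L = 4/sqrt(16*u^2 + 16*v^2 + 1), M = 0, N = 4/sqrt(16*u^2 + 16*v^2 + 1).
Assemble K = (LN − M²)/(EG − F²) = 16/(256*u^4 + 512*u^2*v^2 + 32*u^2 + 256*v^4 + 32*v^2 + 1). At (u, v) = (2, -3): K = 16/43681.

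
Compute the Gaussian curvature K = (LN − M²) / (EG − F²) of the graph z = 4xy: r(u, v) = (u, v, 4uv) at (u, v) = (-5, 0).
K = -16/160801

Coefficients of the first fundamental form: E = 16*v^2 + 1, F = 16*u*v, G = 16*u^2 + 1.
Coefficients of the second fundamental form: L = 0, M = 4/sqrt(16*u^2 + 16*v^2 + 1), N = 0.
Assemble K = (LN − M²)/(EG − F²) = -16/(256*u^4 + 512*u^2*v^2 + 32*u^2 + 256*v^4 + 32*v^2 + 1). At (u, v) = (-5, 0): K = -16/160801.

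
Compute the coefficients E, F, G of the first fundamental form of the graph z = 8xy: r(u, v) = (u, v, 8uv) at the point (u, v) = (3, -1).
E = 65;  F = -192;  G = 577

Partials: r_u = (1, 0, 8*v), r_v = (0, 1, 8*u). As functions of (u, v):
  E = r_u · r_u = 64*v^2 + 1,
  F = r_u · r_v = 64*u*v,
  G = r_v · r_v = 64*u^2 + 1.
Evaluating at (u, v) = (3, -1): E = 65, F = -192, G = 577.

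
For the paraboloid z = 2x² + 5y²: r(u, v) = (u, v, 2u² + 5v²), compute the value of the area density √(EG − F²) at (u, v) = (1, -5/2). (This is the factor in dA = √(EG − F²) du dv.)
√(EG − F²)|_{(1, -5/2)} = sqrt(642)

E = 16*u^2 + 1, F = 40*u*v, G = 100*v^2 + 1, so EG − F² = 16*u^2 + 100*v^2 + 1. Taking the positive square root: √(EG − F²) = sqrt(16*u^2 + 100*v^2 + 1). At (u, v) = (1, -5/2): sqrt(642).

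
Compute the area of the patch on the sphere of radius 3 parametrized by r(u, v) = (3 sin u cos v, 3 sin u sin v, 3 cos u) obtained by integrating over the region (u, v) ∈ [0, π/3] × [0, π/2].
Area = 9*pi/4

Area = ∫∫ √(EG − F²) du dv with √(EG − F²) = 9*Abs(sin(u)). Integrating over [0, π/3] × [0, π/2] gives 9*pi/4.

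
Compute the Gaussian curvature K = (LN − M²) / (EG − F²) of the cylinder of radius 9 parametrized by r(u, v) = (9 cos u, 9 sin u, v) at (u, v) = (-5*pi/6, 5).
K = 0

Coefficients of the first fundamental form: E = 81, F = 0, G = 1.
Coefficients of the second fundamental form: L = -9, M = 0, N = 0.
Assemble K = (LN − M²)/(EG − F²) = 0. At (u, v) = (-5*pi/6, 5): K = 0.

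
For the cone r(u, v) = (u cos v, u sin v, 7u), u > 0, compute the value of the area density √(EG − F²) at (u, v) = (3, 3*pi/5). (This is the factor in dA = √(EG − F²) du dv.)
√(EG − F²)|_{(3, 3*pi/5)} = 15*sqrt(2)

E = 50, F = 0, G = u^2, so EG − F² = 50*u^2. Taking the positive square root: √(EG − F²) = 5*sqrt(2)*Abs(u). At (u, v) = (3, 3*pi/5): 15*sqrt(2).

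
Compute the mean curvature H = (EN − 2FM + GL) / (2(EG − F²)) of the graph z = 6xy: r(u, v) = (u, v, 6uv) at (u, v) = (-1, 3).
H = 648/6859

With E = 36*v^2 + 1, F = 36*u*v, G = 36*u^2 + 1, L = 0, M = 6/sqrt(36*u^2 + 36*v^2 + 1), N = 0, assemble
  H = (EN − 2FM + GL) / (2(EG − F²)) = -216*u*v/(36*u^2 + 36*v^2 + 1)^(3/2).
At (u, v) = (-1, 3): H = 648/6859.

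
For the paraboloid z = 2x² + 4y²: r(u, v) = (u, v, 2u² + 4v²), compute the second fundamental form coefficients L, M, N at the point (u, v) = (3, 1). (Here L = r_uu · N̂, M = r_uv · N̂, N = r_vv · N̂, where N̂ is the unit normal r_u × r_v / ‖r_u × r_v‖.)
L = 4*sqrt(209)/209;  M = 0;  N = 8*sqrt(209)/209

Compute the unit normal N̂(u, v) = (-4*u/sqrt(16*u^2 + 64*v^2 + 1), -8*v/sqrt(16*u^2 + 64*v^2 + 1), 1/sqrt(16*u^2 + 64*v^2 + 1)), and the second partials r_uu, r_uv, r_vv. Take dot products:
  L(u, v) = r_uu · N̂ = 4/sqrt(16*u^2 + 64*v^2 + 1),
  M(u, v) = r_uv · N̂ = 0,
  N(u, v) = r_vv · N̂ = 8/sqrt(16*u^2 + 64*v^2 + 1).
Evaluating at (u, v) = (3, 1):
  L = 4*sqrt(209)/209, M = 0, N = 8*sqrt(209)/209.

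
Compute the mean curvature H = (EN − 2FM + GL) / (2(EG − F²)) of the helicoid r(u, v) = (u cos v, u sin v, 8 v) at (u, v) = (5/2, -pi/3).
H = 0

With E = 1, F = 0, G = u^2 + 64, L = 0, M = -8/sqrt(u^2 + 64), N = 0, assemble
  H = (EN − 2FM + GL) / (2(EG − F²)) = 0.
At (u, v) = (5/2, -pi/3): H = 0.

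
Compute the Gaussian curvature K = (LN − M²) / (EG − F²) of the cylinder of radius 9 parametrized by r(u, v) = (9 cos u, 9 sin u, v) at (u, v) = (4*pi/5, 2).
K = 0

Coefficients of the first fundamental form: E = 81, F = 0, G = 1.
Coefficients of the second fundamental form: L = -9, M = 0, N = 0.
Assemble K = (LN − M²)/(EG − F²) = 0. At (u, v) = (4*pi/5, 2): K = 0.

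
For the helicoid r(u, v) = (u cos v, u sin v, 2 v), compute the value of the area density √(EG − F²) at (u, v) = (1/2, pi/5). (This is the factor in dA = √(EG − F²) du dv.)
√(EG − F²)|_{(1/2, pi/5)} = sqrt(17)/2

E = 1, F = 0, G = u^2 + 4, so EG − F² = u^2 + 4. Taking the positive square root: √(EG − F²) = sqrt(u^2 + 4). At (u, v) = (1/2, pi/5): sqrt(17)/2.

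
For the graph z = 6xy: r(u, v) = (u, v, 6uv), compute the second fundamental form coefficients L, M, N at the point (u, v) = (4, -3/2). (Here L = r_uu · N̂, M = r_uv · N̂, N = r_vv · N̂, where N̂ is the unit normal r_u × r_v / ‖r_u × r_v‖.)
L = 0;  M = 3*sqrt(658)/329;  N = 0

Compute the unit normal N̂(u, v) = (-6*v/sqrt(36*u^2 + 36*v^2 + 1), -6*u/sqrt(36*u^2 + 36*v^2 + 1), 1/sqrt(36*u^2 + 36*v^2 + 1)), and the second partials r_uu, r_uv, r_vv. Take dot products:
  L(u, v) = r_uu · N̂ = 0,
  M(u, v) = r_uv · N̂ = 6/sqrt(36*u^2 + 36*v^2 + 1),
  N(u, v) = r_vv · N̂ = 0.
Evaluating at (u, v) = (4, -3/2):
  L = 0, M = 3*sqrt(658)/329, N = 0.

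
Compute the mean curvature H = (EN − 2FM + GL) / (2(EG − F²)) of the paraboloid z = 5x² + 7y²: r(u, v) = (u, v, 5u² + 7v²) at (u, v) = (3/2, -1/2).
H = 1832*sqrt(11)/15125

With E = 100*u^2 + 1, F = 140*u*v, G = 196*v^2 + 1, L = 10/sqrt(100*u^2 + 196*v^2 + 1), M = 0, N = 14/sqrt(100*u^2 + 196*v^2 + 1), assemble
  H = (EN − 2FM + GL) / (2(EG − F²)) = 4*(175*u^2 + 245*v^2 + 3)/(100*u^2 + 196*v^2 + 1)^(3/2).
At (u, v) = (3/2, -1/2): H = 1832*sqrt(11)/15125.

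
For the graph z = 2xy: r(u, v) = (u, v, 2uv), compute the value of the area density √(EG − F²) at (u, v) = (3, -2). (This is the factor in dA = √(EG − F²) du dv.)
√(EG − F²)|_{(3, -2)} = sqrt(53)

E = 4*v^2 + 1, F = 4*u*v, G = 4*u^2 + 1, so EG − F² = 4*u^2 + 4*v^2 + 1. Taking the positive square root: √(EG − F²) = sqrt(4*u^2 + 4*v^2 + 1). At (u, v) = (3, -2): sqrt(53).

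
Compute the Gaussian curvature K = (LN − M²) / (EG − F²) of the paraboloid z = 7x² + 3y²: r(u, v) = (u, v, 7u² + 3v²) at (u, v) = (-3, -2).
K = 84/3644281

Coefficients of the first fundamental form: E = 196*u^2 + 1, F = 84*u*v, G = 36*v^2 + 1.
Coefficients of the second fundamental form: L = 14/sqrt(196*u^2 + 36*v^2 + 1), M = 0, N = 6/sqrt(196*u^2 + 36*v^2 + 1).
Assemble K = (LN − M²)/(EG − F²) = 84/(38416*u^4 + 14112*u^2*v^2 + 392*u^2 + 1296*v^4 + 72*v^2 + 1). At (u, v) = (-3, -2): K = 84/3644281.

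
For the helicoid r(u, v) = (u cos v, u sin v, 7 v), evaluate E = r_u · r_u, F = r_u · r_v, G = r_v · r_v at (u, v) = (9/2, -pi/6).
E = 1;  F = 0;  G = 277/4

Partials: r_u = (cos(v), sin(v), 0), r_v = (-u*sin(v), u*cos(v), 7). As functions of (u, v):
  E = r_u · r_u = 1,
  F = r_u · r_v = 0,
  G = r_v · r_v = u^2 + 49.
Evaluating at (u, v) = (9/2, -pi/6): E = 1, F = 0, G = 277/4.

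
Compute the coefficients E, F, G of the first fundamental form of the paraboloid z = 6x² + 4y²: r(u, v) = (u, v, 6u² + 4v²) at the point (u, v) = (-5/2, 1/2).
E = 901;  F = -120;  G = 17

Partials: r_u = (1, 0, 12*u), r_v = (0, 1, 8*v). As functions of (u, v):
  E = r_u · r_u = 144*u^2 + 1,
  F = r_u · r_v = 96*u*v,
  G = r_v · r_v = 64*v^2 + 1.
Evaluating at (u, v) = (-5/2, 1/2): E = 901, F = -120, G = 17.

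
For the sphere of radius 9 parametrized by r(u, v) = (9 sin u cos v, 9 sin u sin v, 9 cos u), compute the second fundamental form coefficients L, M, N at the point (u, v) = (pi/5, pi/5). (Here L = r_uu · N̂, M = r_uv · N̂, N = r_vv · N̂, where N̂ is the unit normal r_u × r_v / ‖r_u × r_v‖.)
L = -9;  M = 0;  N = -45/8 + 9*sqrt(5)/8

Compute the unit normal N̂(u, v) = (sin(u)^2*cos(v)/Abs(sin(u)), sin(u)^2*sin(v)/Abs(sin(u)), sin(2*u)/(2*Abs(sin(u)))), and the second partials r_uu, r_uv, r_vv. Take dot products:
  L(u, v) = r_uu · N̂ = -9*sin(u)/Abs(sin(u)),
  M(u, v) = r_uv · N̂ = 0,
  N(u, v) = r_vv · N̂ = -9*sin(u)^3/Abs(sin(u)).
Evaluating at (u, v) = (pi/5, pi/5):
  L = -9, M = 0, N = -45/8 + 9*sqrt(5)/8.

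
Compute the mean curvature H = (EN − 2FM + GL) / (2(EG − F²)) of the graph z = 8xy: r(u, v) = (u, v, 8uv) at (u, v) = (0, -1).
H = 0

With E = 64*v^2 + 1, F = 64*u*v, G = 64*u^2 + 1, L = 0, M = 8/sqrt(64*u^2 + 64*v^2 + 1), N = 0, assemble
  H = (EN − 2FM + GL) / (2(EG − F²)) = -512*u*v/(64*u^2 + 64*v^2 + 1)^(3/2).
At (u, v) = (0, -1): H = 0.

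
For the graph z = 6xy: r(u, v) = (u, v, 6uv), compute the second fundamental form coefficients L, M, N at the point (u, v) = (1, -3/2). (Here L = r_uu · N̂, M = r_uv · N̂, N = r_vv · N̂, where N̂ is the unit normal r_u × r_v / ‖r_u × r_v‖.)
L = 0;  M = 3*sqrt(118)/59;  N = 0

Compute the unit normal N̂(u, v) = (-6*v/sqrt(36*u^2 + 36*v^2 + 1), -6*u/sqrt(36*u^2 + 36*v^2 + 1), 1/sqrt(36*u^2 + 36*v^2 + 1)), and the second partials r_uu, r_uv, r_vv. Take dot products:
  L(u, v) = r_uu · N̂ = 0,
  M(u, v) = r_uv · N̂ = 6/sqrt(36*u^2 + 36*v^2 + 1),
  N(u, v) = r_vv · N̂ = 0.
Evaluating at (u, v) = (1, -3/2):
  L = 0, M = 3*sqrt(118)/59, N = 0.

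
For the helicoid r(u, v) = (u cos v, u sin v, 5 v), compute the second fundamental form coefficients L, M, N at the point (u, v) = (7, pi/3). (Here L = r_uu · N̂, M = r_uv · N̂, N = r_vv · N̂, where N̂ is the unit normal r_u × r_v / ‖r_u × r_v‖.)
L = 0;  M = -5*sqrt(74)/74;  N = 0

Compute the unit normal N̂(u, v) = (5*sin(v)/sqrt(u^2 + 25), -5*cos(v)/sqrt(u^2 + 25), u/sqrt(u^2 + 25)), and the second partials r_uu, r_uv, r_vv. Take dot products:
  L(u, v) = r_uu · N̂ = 0,
  M(u, v) = r_uv · N̂ = -5/sqrt(u^2 + 25),
  N(u, v) = r_vv · N̂ = 0.
Evaluating at (u, v) = (7, pi/3):
  L = 0, M = -5*sqrt(74)/74, N = 0.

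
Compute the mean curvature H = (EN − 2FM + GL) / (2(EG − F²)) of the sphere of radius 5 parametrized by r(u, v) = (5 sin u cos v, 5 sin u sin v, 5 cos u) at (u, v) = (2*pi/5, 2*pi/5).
H = -1/5

With E = 25, F = 0, G = 25*sin(u)^2, L = -5*sin(u)/Abs(sin(u)), M = 0, N = -5*sin(u)^3/Abs(sin(u)), assemble
  H = (EN − 2FM + GL) / (2(EG − F²)) = -sin(u)/(5*Abs(sin(u))).
At (u, v) = (2*pi/5, 2*pi/5): H = -1/5.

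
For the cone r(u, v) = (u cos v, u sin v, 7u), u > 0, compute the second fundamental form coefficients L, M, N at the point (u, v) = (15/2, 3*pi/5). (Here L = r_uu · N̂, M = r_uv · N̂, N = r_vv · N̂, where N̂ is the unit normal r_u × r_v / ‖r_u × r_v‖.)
L = 0;  M = 0;  N = 21*sqrt(2)/4

Compute the unit normal N̂(u, v) = (-7*sqrt(2)*u*cos(v)/(10*Abs(u)), -7*sqrt(2)*u*sin(v)/(10*Abs(u)), sqrt(2)*u/(10*Abs(u))), and the second partials r_uu, r_uv, r_vv. Take dot products:
  L(u, v) = r_uu · N̂ = 0,
  M(u, v) = r_uv · N̂ = 0,
  N(u, v) = r_vv · N̂ = 7*sqrt(2)*u^2/(10*Abs(u)).
Evaluating at (u, v) = (15/2, 3*pi/5):
  L = 0, M = 0, N = 21*sqrt(2)/4.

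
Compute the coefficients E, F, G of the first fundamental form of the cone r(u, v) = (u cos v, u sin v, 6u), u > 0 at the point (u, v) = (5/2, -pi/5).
E = 37;  F = 0;  G = 25/4

Partials: r_u = (cos(v), sin(v), 6), r_v = (-u*sin(v), u*cos(v), 0). As functions of (u, v):
  E = r_u · r_u = 37,
  F = r_u · r_v = 0,
  G = r_v · r_v = u^2.
Evaluating at (u, v) = (5/2, -pi/5): E = 37, F = 0, G = 25/4.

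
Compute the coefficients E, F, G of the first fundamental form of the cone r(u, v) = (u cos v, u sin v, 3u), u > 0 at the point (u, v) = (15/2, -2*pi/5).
E = 10;  F = 0;  G = 225/4

Partials: r_u = (cos(v), sin(v), 3), r_v = (-u*sin(v), u*cos(v), 0). As functions of (u, v):
  E = r_u · r_u = 10,
  F = r_u · r_v = 0,
  G = r_v · r_v = u^2.
Evaluating at (u, v) = (15/2, -2*pi/5): E = 10, F = 0, G = 225/4.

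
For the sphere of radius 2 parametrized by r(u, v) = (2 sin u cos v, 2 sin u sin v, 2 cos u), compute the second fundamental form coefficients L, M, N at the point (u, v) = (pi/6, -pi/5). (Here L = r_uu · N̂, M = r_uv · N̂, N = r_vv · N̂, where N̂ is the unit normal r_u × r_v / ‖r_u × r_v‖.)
L = -2;  M = 0;  N = -1/2

Compute the unit normal N̂(u, v) = (sin(u)^2*cos(v)/Abs(sin(u)), sin(u)^2*sin(v)/Abs(sin(u)), sin(2*u)/(2*Abs(sin(u)))), and the second partials r_uu, r_uv, r_vv. Take dot products:
  L(u, v) = r_uu · N̂ = -2*sin(u)/Abs(sin(u)),
  M(u, v) = r_uv · N̂ = 0,
  N(u, v) = r_vv · N̂ = -2*sin(u)^3/Abs(sin(u)).
Evaluating at (u, v) = (pi/6, -pi/5):
  L = -2, M = 0, N = -1/2.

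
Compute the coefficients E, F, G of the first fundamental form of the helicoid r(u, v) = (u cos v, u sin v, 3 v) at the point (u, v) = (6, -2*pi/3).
E = 1;  F = 0;  G = 45

Partials: r_u = (cos(v), sin(v), 0), r_v = (-u*sin(v), u*cos(v), 3). As functions of (u, v):
  E = r_u · r_u = 1,
  F = r_u · r_v = 0,
  G = r_v · r_v = u^2 + 9.
Evaluating at (u, v) = (6, -2*pi/3): E = 1, F = 0, G = 45.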